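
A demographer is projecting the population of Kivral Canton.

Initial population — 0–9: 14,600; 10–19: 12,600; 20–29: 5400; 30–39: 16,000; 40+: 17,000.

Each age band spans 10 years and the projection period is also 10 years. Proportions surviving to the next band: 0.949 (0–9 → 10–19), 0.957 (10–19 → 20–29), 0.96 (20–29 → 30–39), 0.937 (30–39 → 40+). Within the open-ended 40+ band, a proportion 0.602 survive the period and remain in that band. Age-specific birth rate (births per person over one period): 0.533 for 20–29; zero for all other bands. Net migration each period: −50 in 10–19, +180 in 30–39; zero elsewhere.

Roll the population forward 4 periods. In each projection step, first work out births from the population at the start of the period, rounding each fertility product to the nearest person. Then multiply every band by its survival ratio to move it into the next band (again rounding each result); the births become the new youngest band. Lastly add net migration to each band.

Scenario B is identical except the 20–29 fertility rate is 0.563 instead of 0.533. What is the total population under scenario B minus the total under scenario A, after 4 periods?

Call the bands 1 to 5, youngest first.
Period 1.
Births: 5400 * 0.533 = 2878
Band 2: 14600 * 0.949 = 13855
Band 3: 12600 * 0.957 = 12058
Band 4: 5400 * 0.96 = 5184
Band 5: 16000 * 0.937 + 17000 * 0.602 = 14992 + 10234 = 25226
Net migration: Band 2 − 50 → 13805; Band 4 + 180 → 5364
Giving 2878 / 13805 / 12058 / 5364 / 25226.
Period 2.
Births: 12058 * 0.533 = 6427
Band 2: 2878 * 0.949 = 2731
Band 3: 13805 * 0.957 = 13211
Band 4: 12058 * 0.96 = 11576
Band 5: 5364 * 0.937 + 25226 * 0.602 = 5026 + 15186 = 20212
Net migration: Band 2 − 50 → 2681; Band 4 + 180 → 11756
Giving 6427 / 2681 / 13211 / 11756 / 20212.
Period 3.
Births: 13211 * 0.533 = 7041
Band 2: 6427 * 0.949 = 6099
Band 3: 2681 * 0.957 = 2566
Band 4: 13211 * 0.96 = 12683
Band 5: 11756 * 0.937 + 20212 * 0.602 = 11015 + 12168 = 23183
Net migration: Band 2 − 50 → 6049; Band 4 + 180 → 12863
Giving 7041 / 6049 / 2566 / 12863 / 23183.
Period 4.
Births: 2566 * 0.533 = 1368
Band 2: 7041 * 0.949 = 6682
Band 3: 6049 * 0.957 = 5789
Band 4: 2566 * 0.96 = 2463
Band 5: 12863 * 0.937 + 23183 * 0.602 = 12053 + 13956 = 26009
Net migration: Band 2 − 50 → 6632; Band 4 + 180 → 2643
Giving 1368 / 6632 / 5789 / 2643 / 26009.
Scenario A total after 4 periods: 42441
Scenario B projection —
Period 1.
Births: 5400 * 0.563 = 3040
Band 2: 14600 * 0.949 = 13855
Band 3: 12600 * 0.957 = 12058
Band 4: 5400 * 0.96 = 5184
Band 5: 16000 * 0.937 + 17000 * 0.602 = 14992 + 10234 = 25226
Net migration: Band 2 − 50 → 13805; Band 4 + 180 → 5364
Giving 3040 / 13805 / 12058 / 5364 / 25226.
Period 2.
Births: 12058 * 0.563 = 6789
Band 2: 3040 * 0.949 = 2885
Band 3: 13805 * 0.957 = 13211
Band 4: 12058 * 0.96 = 11576
Band 5: 5364 * 0.937 + 25226 * 0.602 = 5026 + 15186 = 20212
Net migration: Band 2 − 50 → 2835; Band 4 + 180 → 11756
Giving 6789 / 2835 / 13211 / 11756 / 20212.
Period 3.
Births: 13211 * 0.563 = 7438
Band 2: 6789 * 0.949 = 6443
Band 3: 2835 * 0.957 = 2713
Band 4: 13211 * 0.96 = 12683
Band 5: 11756 * 0.937 + 20212 * 0.602 = 11015 + 12168 = 23183
Net migration: Band 2 − 50 → 6393; Band 4 + 180 → 12863
Giving 7438 / 6393 / 2713 / 12863 / 23183.
Period 4.
Births: 2713 * 0.563 = 1527
Band 2: 7438 * 0.949 = 7059
Band 3: 6393 * 0.957 = 6118
Band 4: 2713 * 0.96 = 2604
Band 5: 12863 * 0.937 + 23183 * 0.602 = 12053 + 13956 = 26009
Net migration: Band 2 − 50 → 7009; Band 4 + 180 → 2784
Giving 1527 / 7009 / 6118 / 2784 / 26009.
Scenario B total after 4 periods: 43447
Difference B − A = 43447 − 42441 = 1006

1006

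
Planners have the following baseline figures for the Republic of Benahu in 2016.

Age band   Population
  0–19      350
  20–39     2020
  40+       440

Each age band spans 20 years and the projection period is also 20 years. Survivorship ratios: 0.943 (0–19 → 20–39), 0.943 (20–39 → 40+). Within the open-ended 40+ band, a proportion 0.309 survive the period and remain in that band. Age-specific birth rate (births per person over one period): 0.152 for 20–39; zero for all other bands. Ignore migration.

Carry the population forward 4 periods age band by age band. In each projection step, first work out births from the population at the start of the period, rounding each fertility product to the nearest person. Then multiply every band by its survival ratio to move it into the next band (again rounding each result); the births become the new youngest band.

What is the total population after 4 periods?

— Period 1 —
Births: 2020 * 0.152 = 307
20–39: 350 * 0.943 = 330
40+: 2020 * 0.943 + 440 * 0.309 = 1905 + 136 = 2041
→ [307, 330, 2041]
— Period 2 —
Births: 330 * 0.152 = 50
20–39: 307 * 0.943 = 290
40+: 330 * 0.943 + 2041 * 0.309 = 311 + 631 = 942
→ [50, 290, 942]
— Period 3 —
Births: 290 * 0.152 = 44
20–39: 50 * 0.943 = 47
40+: 290 * 0.943 + 942 * 0.309 = 273 + 291 = 564
→ [44, 47, 564]
— Period 4 —
Births: 47 * 0.152 = 7
20–39: 44 * 0.943 = 41
40+: 47 * 0.943 + 564 * 0.309 = 44 + 174 = 218
→ [7, 41, 218]
Total after period 4: 7 + 41 + 218 = 266

266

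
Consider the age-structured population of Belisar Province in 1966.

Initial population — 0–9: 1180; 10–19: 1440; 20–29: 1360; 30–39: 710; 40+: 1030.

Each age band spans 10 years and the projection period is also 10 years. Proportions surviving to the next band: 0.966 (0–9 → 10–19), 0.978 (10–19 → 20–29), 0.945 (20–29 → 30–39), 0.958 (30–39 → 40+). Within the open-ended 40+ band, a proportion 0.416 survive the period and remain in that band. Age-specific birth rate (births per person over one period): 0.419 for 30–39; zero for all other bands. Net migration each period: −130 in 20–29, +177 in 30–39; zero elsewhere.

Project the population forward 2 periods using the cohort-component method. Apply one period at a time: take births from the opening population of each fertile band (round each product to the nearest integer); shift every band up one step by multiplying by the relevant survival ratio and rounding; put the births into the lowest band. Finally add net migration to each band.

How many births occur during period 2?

613

Period 1:
Births: 710 * 0.419 = 297
10–19: 1180 * 0.966 = 1140
20–29: 1440 * 0.978 = 1408
30–39: 1360 * 0.945 = 1285
40+: 710 * 0.958 + 1030 * 0.416 = 680 + 428 = 1108
Net migration: 20–29 − 130 → 1278; 30–39 + 177 → 1462
Giving 297 / 1140 / 1278 / 1462 / 1108.
Period 2:
Births: 1462 * 0.419 = 613
10–19: 297 * 0.966 = 287
20–29: 1140 * 0.978 = 1115
30–39: 1278 * 0.945 = 1208
40+: 1462 * 0.958 + 1108 * 0.416 = 1401 + 461 = 1862
Net migration: 20–29 − 130 → 985; 30–39 + 177 → 1385
Giving 613 / 287 / 985 / 1385 / 1862.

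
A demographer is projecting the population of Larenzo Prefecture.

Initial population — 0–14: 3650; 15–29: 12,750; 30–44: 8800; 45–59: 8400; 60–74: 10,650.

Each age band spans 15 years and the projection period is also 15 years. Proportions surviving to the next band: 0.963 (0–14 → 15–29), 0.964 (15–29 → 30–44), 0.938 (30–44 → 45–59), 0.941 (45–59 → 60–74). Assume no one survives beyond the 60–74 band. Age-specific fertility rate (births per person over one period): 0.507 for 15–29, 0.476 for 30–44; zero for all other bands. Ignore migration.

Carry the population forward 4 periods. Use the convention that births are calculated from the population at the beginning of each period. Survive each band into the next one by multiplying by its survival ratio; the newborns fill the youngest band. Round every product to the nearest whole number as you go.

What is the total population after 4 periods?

34350

After projecting period 1:
Births: 12750 * 0.507 = 6464, 8800 * 0.476 = 4189 ⇒ total 10653
15–29: 3650 * 0.963 = 3515
30–44: 12750 * 0.964 = 12291
45–59: 8800 * 0.938 = 8254
60–74: 8400 * 0.941 = 7904
Population now: 0–14=10653, 15–29=3515, 30–44=12291, 45–59=8254, 60–74=7904
After projecting period 2:
Births: 3515 * 0.507 = 1782, 12291 * 0.476 = 5851 ⇒ total 7633
15–29: 10653 * 0.963 = 10259
30–44: 3515 * 0.964 = 3388
45–59: 12291 * 0.938 = 11529
60–74: 8254 * 0.941 = 7767
Population now: 0–14=7633, 15–29=10259, 30–44=3388, 45–59=11529, 60–74=7767
After projecting period 3:
Births: 10259 * 0.507 = 5201, 3388 * 0.476 = 1613 ⇒ total 6814
15–29: 7633 * 0.963 = 7351
30–44: 10259 * 0.964 = 9890
45–59: 3388 * 0.938 = 3178
60–74: 11529 * 0.941 = 10849
Population now: 0–14=6814, 15–29=7351, 30–44=9890, 45–59=3178, 60–74=10849
After projecting period 4:
Births: 7351 * 0.507 = 3727, 9890 * 0.476 = 4708 ⇒ total 8435
15–29: 6814 * 0.963 = 6562
30–44: 7351 * 0.964 = 7086
45–59: 9890 * 0.938 = 9277
60–74: 3178 * 0.941 = 2990
Population now: 0–14=8435, 15–29=6562, 30–44=7086, 45–59=9277, 60–74=2990
Total after period 4: 8435 + 6562 + 7086 + 9277 + 2990 = 34350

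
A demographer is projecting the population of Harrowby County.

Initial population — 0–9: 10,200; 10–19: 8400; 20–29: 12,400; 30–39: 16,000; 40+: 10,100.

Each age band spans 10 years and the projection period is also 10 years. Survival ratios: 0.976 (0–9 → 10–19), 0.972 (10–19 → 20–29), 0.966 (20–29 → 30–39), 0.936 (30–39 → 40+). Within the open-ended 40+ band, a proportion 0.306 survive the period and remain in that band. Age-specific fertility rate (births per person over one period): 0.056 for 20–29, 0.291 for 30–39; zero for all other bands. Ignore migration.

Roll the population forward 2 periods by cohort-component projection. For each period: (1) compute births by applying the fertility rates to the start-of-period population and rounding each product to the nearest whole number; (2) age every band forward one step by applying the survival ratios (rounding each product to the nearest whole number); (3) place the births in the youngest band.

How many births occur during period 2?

3943

After projecting period 1:
Births: 12400 × 0.056 = 694, 16000 × 0.291 = 4656 ⇒ total 5350
10–19: 10200 × 0.976 = 9955
20–29: 8400 × 0.972 = 8165
30–39: 12400 × 0.966 = 11978
40+: 16000 × 0.936 + 10100 × 0.306 = 14976 + 3091 = 18067
End of period: [5350, 9955, 8165, 11978, 18067]
After projecting period 2:
Births: 8165 × 0.056 = 457, 11978 × 0.291 = 3486 ⇒ total 3943
10–19: 5350 × 0.976 = 5222
20–29: 9955 × 0.972 = 9676
30–39: 8165 × 0.966 = 7887
40+: 11978 × 0.936 + 18067 × 0.306 = 11211 + 5529 = 16740
End of period: [3943, 5222, 9676, 7887, 16740]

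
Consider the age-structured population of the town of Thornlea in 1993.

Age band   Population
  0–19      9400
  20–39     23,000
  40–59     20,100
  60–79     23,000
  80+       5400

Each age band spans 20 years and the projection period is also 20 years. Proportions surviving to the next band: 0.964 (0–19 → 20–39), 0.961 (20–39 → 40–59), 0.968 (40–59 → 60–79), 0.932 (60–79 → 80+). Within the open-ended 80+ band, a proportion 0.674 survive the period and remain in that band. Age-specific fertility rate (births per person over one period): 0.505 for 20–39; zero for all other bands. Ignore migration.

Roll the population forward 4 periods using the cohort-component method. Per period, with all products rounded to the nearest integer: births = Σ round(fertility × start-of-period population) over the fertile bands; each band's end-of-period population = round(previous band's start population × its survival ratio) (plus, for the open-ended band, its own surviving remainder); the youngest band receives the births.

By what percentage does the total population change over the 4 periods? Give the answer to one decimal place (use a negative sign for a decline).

Numbering the bands 1..5 from youngest to oldest:
Period 1:
Births: 23000 * 0.505 = 11615
Band 2: 9400 * 0.964 = 9062
Band 3: 23000 * 0.961 = 22103
Band 4: 20100 * 0.968 = 19457
Band 5: 23000 * 0.932 + 5400 * 0.674 = 21436 + 3640 = 25076
End of period: [11615, 9062, 22103, 19457, 25076]
Period 2:
Births: 9062 * 0.505 = 4576
Band 2: 11615 * 0.964 = 11197
Band 3: 9062 * 0.961 = 8709
Band 4: 22103 * 0.968 = 21396
Band 5: 19457 * 0.932 + 25076 * 0.674 = 18134 + 16901 = 35035
End of period: [4576, 11197, 8709, 21396, 35035]
Period 3:
Births: 11197 * 0.505 = 5654
Band 2: 4576 * 0.964 = 4411
Band 3: 11197 * 0.961 = 10760
Band 4: 8709 * 0.968 = 8430
Band 5: 21396 * 0.932 + 35035 * 0.674 = 19941 + 23614 = 43555
End of period: [5654, 4411, 10760, 8430, 43555]
Period 4:
Births: 4411 * 0.505 = 2228
Band 2: 5654 * 0.964 = 5450
Band 3: 4411 * 0.961 = 4239
Band 4: 10760 * 0.968 = 10416
Band 5: 8430 * 0.932 + 43555 * 0.674 = 7857 + 29356 = 37213
End of period: [2228, 5450, 4239, 10416, 37213]
Total: 80900 → 59546; change = -21354; percentage change = -26.4%

-26.4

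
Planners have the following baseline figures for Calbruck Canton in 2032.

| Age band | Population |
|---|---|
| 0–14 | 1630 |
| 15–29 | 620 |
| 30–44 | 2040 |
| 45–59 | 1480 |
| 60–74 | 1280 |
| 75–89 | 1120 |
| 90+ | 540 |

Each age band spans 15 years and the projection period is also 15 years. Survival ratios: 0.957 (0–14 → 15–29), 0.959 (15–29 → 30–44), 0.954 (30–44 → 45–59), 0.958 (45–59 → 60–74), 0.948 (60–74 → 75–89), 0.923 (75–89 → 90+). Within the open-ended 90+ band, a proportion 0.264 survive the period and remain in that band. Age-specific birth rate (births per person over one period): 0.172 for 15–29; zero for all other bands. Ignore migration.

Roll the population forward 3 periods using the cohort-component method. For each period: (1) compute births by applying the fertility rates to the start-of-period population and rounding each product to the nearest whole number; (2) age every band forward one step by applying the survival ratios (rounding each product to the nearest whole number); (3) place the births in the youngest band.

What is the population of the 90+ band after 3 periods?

Numbering the groups 1..7 from youngest to oldest:
After projecting period 1:
Births: 620 * 0.172 = 107
Group 2: 1630 * 0.957 = 1560
Group 3: 620 * 0.959 = 595
Group 4: 2040 * 0.954 = 1946
Group 5: 1480 * 0.958 = 1418
Group 6: 1280 * 0.948 = 1213
Group 7: 1120 * 0.923 + 540 * 0.264 = 1034 + 143 = 1177
→ [107, 1560, 595, 1946, 1418, 1213, 1177]
After projecting period 2:
Births: 1560 * 0.172 = 268
Group 2: 107 * 0.957 = 102
Group 3: 1560 * 0.959 = 1496
Group 4: 595 * 0.954 = 568
Group 5: 1946 * 0.958 = 1864
Group 6: 1418 * 0.948 = 1344
Group 7: 1213 * 0.923 + 1177 * 0.264 = 1120 + 311 = 1431
→ [268, 102, 1496, 568, 1864, 1344, 1431]
After projecting period 3:
Births: 102 * 0.172 = 18
Group 2: 268 * 0.957 = 256
Group 3: 102 * 0.959 = 98
Group 4: 1496 * 0.954 = 1427
Group 5: 568 * 0.958 = 544
Group 6: 1864 * 0.948 = 1767
Group 7: 1344 * 0.923 + 1431 * 0.264 = 1241 + 378 = 1619
→ [18, 256, 98, 1427, 544, 1767, 1619]

1619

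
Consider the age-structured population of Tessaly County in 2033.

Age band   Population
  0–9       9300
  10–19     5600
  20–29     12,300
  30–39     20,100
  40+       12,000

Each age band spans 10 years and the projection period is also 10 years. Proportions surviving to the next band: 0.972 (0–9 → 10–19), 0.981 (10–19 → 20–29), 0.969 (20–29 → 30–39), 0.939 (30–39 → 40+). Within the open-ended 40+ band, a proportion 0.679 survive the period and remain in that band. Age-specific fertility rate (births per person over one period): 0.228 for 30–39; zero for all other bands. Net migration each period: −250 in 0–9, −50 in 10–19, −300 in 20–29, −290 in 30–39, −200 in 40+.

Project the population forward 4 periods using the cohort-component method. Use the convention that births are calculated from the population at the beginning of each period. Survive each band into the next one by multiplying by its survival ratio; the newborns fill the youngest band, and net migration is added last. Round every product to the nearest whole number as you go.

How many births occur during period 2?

2651

Numbering the bands 1..5 from youngest to oldest:
Period 1.
Births: 20100 * 0.228 = 4583
Band 2: 9300 * 0.972 = 9040
Band 3: 5600 * 0.981 = 5494
Band 4: 12300 * 0.969 = 11919
Band 5: 20100 * 0.939 + 12000 * 0.679 = 18874 + 8148 = 27022
Net migration: Band 1 − 250 → 4333; Band 2 − 50 → 8990; Band 3 − 300 → 5194; Band 4 − 290 → 11629; Band 5 − 200 → 26822
End of period: [4333, 8990, 5194, 11629, 26822]
Period 2.
Births: 11629 * 0.228 = 2651
Band 2: 4333 * 0.972 = 4212
Band 3: 8990 * 0.981 = 8819
Band 4: 5194 * 0.969 = 5033
Band 5: 11629 * 0.939 + 26822 * 0.679 = 10920 + 18212 = 29132
Net migration: Band 1 − 250 → 2401; Band 2 − 50 → 4162; Band 3 − 300 → 8519; Band 4 − 290 → 4743; Band 5 − 200 → 28932
End of period: [2401, 4162, 8519, 4743, 28932]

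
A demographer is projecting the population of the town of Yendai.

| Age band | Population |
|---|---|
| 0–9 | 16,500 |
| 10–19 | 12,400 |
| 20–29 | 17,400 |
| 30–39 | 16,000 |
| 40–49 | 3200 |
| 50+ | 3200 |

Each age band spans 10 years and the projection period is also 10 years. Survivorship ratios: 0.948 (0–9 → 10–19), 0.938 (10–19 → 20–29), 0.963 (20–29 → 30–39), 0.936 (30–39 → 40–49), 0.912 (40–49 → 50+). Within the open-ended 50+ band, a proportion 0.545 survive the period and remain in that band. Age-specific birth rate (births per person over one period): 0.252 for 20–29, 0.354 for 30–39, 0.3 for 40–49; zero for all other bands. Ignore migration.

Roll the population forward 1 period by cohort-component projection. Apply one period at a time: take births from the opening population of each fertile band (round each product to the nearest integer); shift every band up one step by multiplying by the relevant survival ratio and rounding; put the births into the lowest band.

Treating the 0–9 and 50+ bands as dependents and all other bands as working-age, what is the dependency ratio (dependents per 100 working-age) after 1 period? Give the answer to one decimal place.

Numbering the bands 1..6 from youngest to oldest:
After projecting period 1:
Births: 17400 × 0.252 = 4385  |  16000 × 0.354 = 5664  |  3200 × 0.3 = 960 ⇒ total 11009
Band 2: 16500 × 0.948 = 15642
Band 3: 12400 × 0.938 = 11631
Band 4: 17400 × 0.963 = 16756
Band 5: 16000 × 0.936 = 14976
Band 6: 3200 × 0.912 + 3200 × 0.545 = 2918 + 1744 = 4662
Population now: 0–9=11009, 10–19=15642, 20–29=11631, 30–39=16756, 40–49=14976, 50+=4662
Dependents (band 0–9 + band 50+) = 11009 + 4662 = 15671; working-age = 59005; ratio = 15671/59005 × 100 = 26.6

26.6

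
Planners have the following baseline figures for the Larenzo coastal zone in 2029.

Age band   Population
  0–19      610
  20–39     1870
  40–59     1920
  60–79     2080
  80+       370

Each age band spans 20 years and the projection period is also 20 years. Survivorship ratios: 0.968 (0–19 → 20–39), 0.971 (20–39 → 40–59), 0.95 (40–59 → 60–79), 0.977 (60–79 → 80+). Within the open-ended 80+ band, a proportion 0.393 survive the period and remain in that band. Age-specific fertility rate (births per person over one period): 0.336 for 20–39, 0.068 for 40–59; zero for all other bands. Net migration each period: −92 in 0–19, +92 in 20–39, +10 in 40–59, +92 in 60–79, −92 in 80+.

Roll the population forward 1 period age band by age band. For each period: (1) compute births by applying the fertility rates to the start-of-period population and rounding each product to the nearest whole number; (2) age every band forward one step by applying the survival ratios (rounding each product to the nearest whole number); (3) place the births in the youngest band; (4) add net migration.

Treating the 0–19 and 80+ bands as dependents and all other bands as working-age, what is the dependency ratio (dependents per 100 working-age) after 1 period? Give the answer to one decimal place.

62.2

Period 1:
Births: 1870 × 0.336 = 628, 1920 × 0.068 = 131 → 759
20–39: 610 × 0.968 = 590
40–59: 1870 × 0.971 = 1816
60–79: 1920 × 0.95 = 1824
80+: 2080 × 0.977 + 370 × 0.393 = 2032 + 145 = 2177
Net migration: 0–19 − 92 → 667; 20–39 + 92 → 682; 40–59 + 10 → 1826; 60–79 + 92 → 1916; 80+ − 92 → 2085
Population now: 0–19=667, 20–39=682, 40–59=1826, 60–79=1916, 80+=2085
Dependents (band 0–19 + band 80+) = 667 + 2085 = 2752; working-age = 4424; ratio = 2752/4424 × 100 = 62.2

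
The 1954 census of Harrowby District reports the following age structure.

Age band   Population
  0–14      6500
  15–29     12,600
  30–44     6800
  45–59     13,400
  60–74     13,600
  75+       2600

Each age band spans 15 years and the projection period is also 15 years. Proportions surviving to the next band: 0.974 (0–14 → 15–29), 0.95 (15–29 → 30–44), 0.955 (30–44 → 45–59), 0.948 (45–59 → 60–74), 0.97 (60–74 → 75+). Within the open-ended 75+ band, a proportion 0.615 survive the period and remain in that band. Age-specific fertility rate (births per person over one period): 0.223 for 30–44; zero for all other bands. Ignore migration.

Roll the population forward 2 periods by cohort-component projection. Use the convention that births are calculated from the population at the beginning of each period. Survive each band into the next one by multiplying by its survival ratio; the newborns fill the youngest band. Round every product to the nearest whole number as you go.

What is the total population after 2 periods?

49165

— Period 1 —
Births: 6800 * 0.223 = 1516
15–29: 6500 * 0.974 = 6331
30–44: 12600 * 0.95 = 11970
45–59: 6800 * 0.955 = 6494
60–74: 13400 * 0.948 = 12703
75+: 13600 * 0.97 + 2600 * 0.615 = 13192 + 1599 = 14791
Giving 1516 / 6331 / 11970 / 6494 / 12703 / 14791.
— Period 2 —
Births: 11970 * 0.223 = 2669
15–29: 1516 * 0.974 = 1477
30–44: 6331 * 0.95 = 6014
45–59: 11970 * 0.955 = 11431
60–74: 6494 * 0.948 = 6156
75+: 12703 * 0.97 + 14791 * 0.615 = 12322 + 9096 = 21418
Giving 2669 / 1477 / 6014 / 11431 / 6156 / 21418.
Total after period 2: 2669 + 1477 + 6014 + 11431 + 6156 + 21418 = 49165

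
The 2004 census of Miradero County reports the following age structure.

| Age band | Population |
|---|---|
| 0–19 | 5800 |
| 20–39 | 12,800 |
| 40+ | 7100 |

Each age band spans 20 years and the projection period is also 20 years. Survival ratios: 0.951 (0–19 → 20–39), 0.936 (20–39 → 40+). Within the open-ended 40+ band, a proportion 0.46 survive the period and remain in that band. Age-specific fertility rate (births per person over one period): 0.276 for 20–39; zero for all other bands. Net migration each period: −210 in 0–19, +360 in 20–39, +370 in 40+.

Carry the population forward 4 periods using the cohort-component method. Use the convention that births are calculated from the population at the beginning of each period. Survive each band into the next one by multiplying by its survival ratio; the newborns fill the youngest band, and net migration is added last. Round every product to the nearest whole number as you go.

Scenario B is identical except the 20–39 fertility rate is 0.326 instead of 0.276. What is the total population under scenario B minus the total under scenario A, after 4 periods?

Let group 1 be 0–19 through group 3 = 40+.
[period 1]
Births: 12800 × 0.276 = 3533
Group 2: 5800 × 0.951 = 5516
Group 3: 12800 × 0.936 + 7100 × 0.46 = 11981 + 3266 = 15247
Net migration: Group 1 − 210 → 3323; Group 2 + 360 → 5876; Group 3 + 370 → 15617
→ [3323, 5876, 15617]
[period 2]
Births: 5876 × 0.276 = 1622
Group 2: 3323 × 0.951 = 3160
Group 3: 5876 × 0.936 + 15617 × 0.46 = 5500 + 7184 = 12684
Net migration: Group 1 − 210 → 1412; Group 2 + 360 → 3520; Group 3 + 370 → 13054
→ [1412, 3520, 13054]
[period 3]
Births: 3520 × 0.276 = 972
Group 2: 1412 × 0.951 = 1343
Group 3: 3520 × 0.936 + 13054 × 0.46 = 3295 + 6005 = 9300
Net migration: Group 1 − 210 → 762; Group 2 + 360 → 1703; Group 3 + 370 → 9670
→ [762, 1703, 9670]
[period 4]
Births: 1703 × 0.276 = 470
Group 2: 762 × 0.951 = 725
Group 3: 1703 × 0.936 + 9670 × 0.46 = 1594 + 4448 = 6042
Net migration: Group 1 − 210 → 260; Group 2 + 360 → 1085; Group 3 + 370 → 6412
→ [260, 1085, 6412]
Scenario A total after 4 periods: 7757
Scenario B projection —
[period 1]
Births: 12800 × 0.326 = 4173
Group 2: 5800 × 0.951 = 5516
Group 3: 12800 × 0.936 + 7100 × 0.46 = 11981 + 3266 = 15247
Net migration: Group 1 − 210 → 3963; Group 2 + 360 → 5876; Group 3 + 370 → 15617
→ [3963, 5876, 15617]
[period 2]
Births: 5876 × 0.326 = 1916
Group 2: 3963 × 0.951 = 3769
Group 3: 5876 × 0.936 + 15617 × 0.46 = 5500 + 7184 = 12684
Net migration: Group 1 − 210 → 1706; Group 2 + 360 → 4129; Group 3 + 370 → 13054
→ [1706, 4129, 13054]
[period 3]
Births: 4129 × 0.326 = 1346
Group 2: 1706 × 0.951 = 1622
Group 3: 4129 × 0.936 + 13054 × 0.46 = 3865 + 6005 = 9870
Net migration: Group 1 − 210 → 1136; Group 2 + 360 → 1982; Group 3 + 370 → 10240
→ [1136, 1982, 10240]
[period 4]
Births: 1982 × 0.326 = 646
Group 2: 1136 × 0.951 = 1080
Group 3: 1982 × 0.936 + 10240 × 0.46 = 1855 + 4710 = 6565
Net migration: Group 1 − 210 → 436; Group 2 + 360 → 1440; Group 3 + 370 → 6935
→ [436, 1440, 6935]
Scenario B total after 4 periods: 8811
Difference B − A = 8811 − 7757 = 1054

1054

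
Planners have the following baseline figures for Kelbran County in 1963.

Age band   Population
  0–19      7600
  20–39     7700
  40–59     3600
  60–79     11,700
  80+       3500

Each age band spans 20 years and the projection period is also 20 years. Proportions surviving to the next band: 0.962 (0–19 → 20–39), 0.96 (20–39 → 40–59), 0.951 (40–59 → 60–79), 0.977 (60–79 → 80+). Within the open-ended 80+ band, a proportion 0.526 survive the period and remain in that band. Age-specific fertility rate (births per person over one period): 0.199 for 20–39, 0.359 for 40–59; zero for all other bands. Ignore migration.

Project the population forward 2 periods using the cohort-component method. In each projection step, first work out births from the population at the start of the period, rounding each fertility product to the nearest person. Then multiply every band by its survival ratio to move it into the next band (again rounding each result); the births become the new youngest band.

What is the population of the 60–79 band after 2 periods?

7030

Let group 1 be 0–19 through group 5 = 80+.
Period 1.
Births: 7700 * 0.199 = 1532 ; 3600 * 0.359 = 1292 ⇒ total 2824
Group 2: 7600 * 0.962 = 7311
Group 3: 7700 * 0.96 = 7392
Group 4: 3600 * 0.951 = 3424
Group 5: 11700 * 0.977 + 3500 * 0.526 = 11431 + 1841 = 13272
Population now: 0–19=2824, 20–39=7311, 40–59=7392, 60–79=3424, 80+=13272
Period 2.
Births: 7311 * 0.199 = 1455 ; 7392 * 0.359 = 2654 ⇒ total 4109
Group 2: 2824 * 0.962 = 2717
Group 3: 7311 * 0.96 = 7019
Group 4: 7392 * 0.951 = 7030
Group 5: 3424 * 0.977 + 13272 * 0.526 = 3345 + 6981 = 10326
Population now: 0–19=4109, 20–39=2717, 40–59=7019, 60–79=7030, 80+=10326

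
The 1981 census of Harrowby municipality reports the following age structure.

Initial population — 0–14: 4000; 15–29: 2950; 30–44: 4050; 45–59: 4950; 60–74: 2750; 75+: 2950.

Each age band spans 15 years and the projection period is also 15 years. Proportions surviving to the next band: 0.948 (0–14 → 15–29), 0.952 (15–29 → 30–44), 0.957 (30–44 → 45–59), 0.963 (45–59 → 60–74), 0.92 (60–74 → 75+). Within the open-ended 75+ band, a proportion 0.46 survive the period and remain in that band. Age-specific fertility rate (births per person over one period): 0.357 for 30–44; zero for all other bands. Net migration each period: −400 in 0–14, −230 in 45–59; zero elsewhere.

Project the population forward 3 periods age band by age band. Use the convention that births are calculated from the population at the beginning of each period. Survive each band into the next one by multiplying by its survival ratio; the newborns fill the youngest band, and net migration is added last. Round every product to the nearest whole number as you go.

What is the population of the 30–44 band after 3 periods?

After projecting period 1:
Births: 4050 * 0.357 = 1446
15–29: 4000 * 0.948 = 3792
30–44: 2950 * 0.952 = 2808
45–59: 4050 * 0.957 = 3876
60–74: 4950 * 0.963 = 4767
75+: 2750 * 0.92 + 2950 * 0.46 = 2530 + 1357 = 3887
Net migration: 0–14 − 400 → 1046; 45–59 − 230 → 3646
End of period: [1046, 3792, 2808, 3646, 4767, 3887]
After projecting period 2:
Births: 2808 * 0.357 = 1002
15–29: 1046 * 0.948 = 992
30–44: 3792 * 0.952 = 3610
45–59: 2808 * 0.957 = 2687
60–74: 3646 * 0.963 = 3511
75+: 4767 * 0.92 + 3887 * 0.46 = 4386 + 1788 = 6174
Net migration: 0–14 − 400 → 602; 45–59 − 230 → 2457
End of period: [602, 992, 3610, 2457, 3511, 6174]
After projecting period 3:
Births: 3610 * 0.357 = 1289
15–29: 602 * 0.948 = 571
30–44: 992 * 0.952 = 944
45–59: 3610 * 0.957 = 3455
60–74: 2457 * 0.963 = 2366
75+: 3511 * 0.92 + 6174 * 0.46 = 3230 + 2840 = 6070
Net migration: 0–14 − 400 → 889; 45–59 − 230 → 3225
End of period: [889, 571, 944, 3225, 2366, 6070]

944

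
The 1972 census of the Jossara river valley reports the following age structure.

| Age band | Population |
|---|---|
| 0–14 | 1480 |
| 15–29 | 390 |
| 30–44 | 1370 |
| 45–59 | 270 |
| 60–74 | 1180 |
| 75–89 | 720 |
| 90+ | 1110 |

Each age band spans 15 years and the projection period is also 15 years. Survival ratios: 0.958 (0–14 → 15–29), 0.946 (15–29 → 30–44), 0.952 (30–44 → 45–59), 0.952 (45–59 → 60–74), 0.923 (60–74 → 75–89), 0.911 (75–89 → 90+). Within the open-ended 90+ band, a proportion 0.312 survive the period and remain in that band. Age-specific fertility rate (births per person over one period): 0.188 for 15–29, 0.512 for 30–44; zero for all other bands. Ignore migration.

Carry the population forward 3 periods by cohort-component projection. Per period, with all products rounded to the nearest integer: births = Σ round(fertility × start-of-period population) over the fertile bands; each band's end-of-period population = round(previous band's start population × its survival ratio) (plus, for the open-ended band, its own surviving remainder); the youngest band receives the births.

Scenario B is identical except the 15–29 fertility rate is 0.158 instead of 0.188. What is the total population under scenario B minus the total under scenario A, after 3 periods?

-74

Numbering the groups 1..7 from youngest to oldest:
— Period 1 —
Births: 390 × 0.188 = 73 ; 1370 × 0.512 = 701 → 774
Group 2: 1480 × 0.958 = 1418
Group 3: 390 × 0.946 = 369
Group 4: 1370 × 0.952 = 1304
Group 5: 270 × 0.952 = 257
Group 6: 1180 × 0.923 = 1089
Group 7: 720 × 0.911 + 1110 × 0.312 = 656 + 346 = 1002
→ [774, 1418, 369, 1304, 257, 1089, 1002]
— Period 2 —
Births: 1418 × 0.188 = 267 ; 369 × 0.512 = 189 → 456
Group 2: 774 × 0.958 = 741
Group 3: 1418 × 0.946 = 1341
Group 4: 369 × 0.952 = 351
Group 5: 1304 × 0.952 = 1241
Group 6: 257 × 0.923 = 237
Group 7: 1089 × 0.911 + 1002 × 0.312 = 992 + 313 = 1305
→ [456, 741, 1341, 351, 1241, 237, 1305]
— Period 3 —
Births: 741 × 0.188 = 139 ; 1341 × 0.512 = 687 → 826
Group 2: 456 × 0.958 = 437
Group 3: 741 × 0.946 = 701
Group 4: 1341 × 0.952 = 1277
Group 5: 351 × 0.952 = 334
Group 6: 1241 × 0.923 = 1145
Group 7: 237 × 0.911 + 1305 × 0.312 = 216 + 407 = 623
→ [826, 437, 701, 1277, 334, 1145, 623]
Scenario A total after 3 periods: 5343
Scenario B projection —
— Period 1 —
Births: 390 × 0.158 = 62 ; 1370 × 0.512 = 701 → 763
Group 2: 1480 × 0.958 = 1418
Group 3: 390 × 0.946 = 369
Group 4: 1370 × 0.952 = 1304
Group 5: 270 × 0.952 = 257
Group 6: 1180 × 0.923 = 1089
Group 7: 720 × 0.911 + 1110 × 0.312 = 656 + 346 = 1002
→ [763, 1418, 369, 1304, 257, 1089, 1002]
— Period 2 —
Births: 1418 × 0.158 = 224 ; 369 × 0.512 = 189 → 413
Group 2: 763 × 0.958 = 731
Group 3: 1418 × 0.946 = 1341
Group 4: 369 × 0.952 = 351
Group 5: 1304 × 0.952 = 1241
Group 6: 257 × 0.923 = 237
Group 7: 1089 × 0.911 + 1002 × 0.312 = 992 + 313 = 1305
→ [413, 731, 1341, 351, 1241, 237, 1305]
— Period 3 —
Births: 731 × 0.158 = 115 ; 1341 × 0.512 = 687 → 802
Group 2: 413 × 0.958 = 396
Group 3: 731 × 0.946 = 692
Group 4: 1341 × 0.952 = 1277
Group 5: 351 × 0.952 = 334
Group 6: 1241 × 0.923 = 1145
Group 7: 237 × 0.911 + 1305 × 0.312 = 216 + 407 = 623
→ [802, 396, 692, 1277, 334, 1145, 623]
Scenario B total after 3 periods: 5269
Difference B − A = 5269 − 5343 = -74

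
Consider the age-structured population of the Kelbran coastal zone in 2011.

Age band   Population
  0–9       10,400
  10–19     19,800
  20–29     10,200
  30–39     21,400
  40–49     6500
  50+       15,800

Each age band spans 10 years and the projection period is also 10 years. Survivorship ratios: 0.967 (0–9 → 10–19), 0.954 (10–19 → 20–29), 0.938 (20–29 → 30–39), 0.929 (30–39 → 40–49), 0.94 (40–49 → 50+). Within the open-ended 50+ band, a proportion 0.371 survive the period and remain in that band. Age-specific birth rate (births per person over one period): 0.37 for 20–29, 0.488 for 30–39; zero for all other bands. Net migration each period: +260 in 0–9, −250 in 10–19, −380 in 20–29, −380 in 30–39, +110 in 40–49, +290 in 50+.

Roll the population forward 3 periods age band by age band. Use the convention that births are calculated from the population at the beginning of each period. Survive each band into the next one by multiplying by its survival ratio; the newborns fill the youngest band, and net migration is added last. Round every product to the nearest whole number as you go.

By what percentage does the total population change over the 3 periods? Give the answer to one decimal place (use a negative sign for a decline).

— Period 1 —
Births: 10200 × 0.37 = 3774  |  21400 × 0.488 = 10443 — total 14217
10–19: 10400 × 0.967 = 10057
20–29: 19800 × 0.954 = 18889
30–39: 10200 × 0.938 = 9568
40–49: 21400 × 0.929 = 19881
50+: 6500 × 0.94 + 15800 × 0.371 = 6110 + 5862 = 11972
Net migration: 0–9 + 260 → 14477; 10–19 − 250 → 9807; 20–29 − 380 → 18509; 30–39 − 380 → 9188; 40–49 + 110 → 19991; 50+ + 290 → 12262
→ [14477, 9807, 18509, 9188, 19991, 12262]
— Period 2 —
Births: 18509 × 0.37 = 6848  |  9188 × 0.488 = 4484 — total 11332
10–19: 14477 × 0.967 = 13999
20–29: 9807 × 0.954 = 9356
30–39: 18509 × 0.938 = 17361
40–49: 9188 × 0.929 = 8536
50+: 19991 × 0.94 + 12262 × 0.371 = 18792 + 4549 = 23341
Net migration: 0–9 + 260 → 11592; 10–19 − 250 → 13749; 20–29 − 380 → 8976; 30–39 − 380 → 16981; 40–49 + 110 → 8646; 50+ + 290 → 23631
→ [11592, 13749, 8976, 16981, 8646, 23631]
— Period 3 —
Births: 8976 × 0.37 = 3321  |  16981 × 0.488 = 8287 — total 11608
10–19: 11592 × 0.967 = 11209
20–29: 13749 × 0.954 = 13117
30–39: 8976 × 0.938 = 8419
40–49: 16981 × 0.929 = 15775
50+: 8646 × 0.94 + 23631 × 0.371 = 8127 + 8767 = 16894
Net migration: 0–9 + 260 → 11868; 10–19 − 250 → 10959; 20–29 − 380 → 12737; 30–39 − 380 → 8039; 40–49 + 110 → 15885; 50+ + 290 → 17184
→ [11868, 10959, 12737, 8039, 15885, 17184]
Total: 84100 → 76672; change = -7428; percentage change = -8.8%

-8.8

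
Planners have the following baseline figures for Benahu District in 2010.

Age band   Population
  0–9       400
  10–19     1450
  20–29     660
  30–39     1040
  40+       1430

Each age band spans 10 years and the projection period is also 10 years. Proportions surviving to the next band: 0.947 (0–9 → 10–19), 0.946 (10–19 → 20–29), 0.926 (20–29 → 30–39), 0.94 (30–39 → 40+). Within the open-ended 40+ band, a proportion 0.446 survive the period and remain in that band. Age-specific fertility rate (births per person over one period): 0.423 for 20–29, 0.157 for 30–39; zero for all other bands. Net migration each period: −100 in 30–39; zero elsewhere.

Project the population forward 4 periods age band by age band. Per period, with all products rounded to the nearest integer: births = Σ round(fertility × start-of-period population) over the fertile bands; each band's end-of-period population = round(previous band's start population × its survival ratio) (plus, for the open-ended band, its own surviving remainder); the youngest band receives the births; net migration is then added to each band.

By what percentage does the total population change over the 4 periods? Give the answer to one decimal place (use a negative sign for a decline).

(Bands numbered youngest = 1 to oldest = 5.)
After projecting period 1:
Births: 660 × 0.423 = 279  |  1040 × 0.157 = 163 ⇒ total 442
Band 2: 400 × 0.947 = 379
Band 3: 1450 × 0.946 = 1372
Band 4: 660 × 0.926 = 611
Band 5: 1040 × 0.94 + 1430 × 0.446 = 978 + 638 = 1616
Net migration: Band 4 − 100 → 511
→ [442, 379, 1372, 511, 1616]
After projecting period 2:
Births: 1372 × 0.423 = 580  |  511 × 0.157 = 80 ⇒ total 660
Band 2: 442 × 0.947 = 419
Band 3: 379 × 0.946 = 359
Band 4: 1372 × 0.926 = 1270
Band 5: 511 × 0.94 + 1616 × 0.446 = 480 + 721 = 1201
Net migration: Band 4 − 100 → 1170
→ [660, 419, 359, 1170, 1201]
After projecting period 3:
Births: 359 × 0.423 = 152  |  1170 × 0.157 = 184 ⇒ total 336
Band 2: 660 × 0.947 = 625
Band 3: 419 × 0.946 = 396
Band 4: 359 × 0.926 = 332
Band 5: 1170 × 0.94 + 1201 × 0.446 = 1100 + 536 = 1636
Net migration: Band 4 − 100 → 232
→ [336, 625, 396, 232, 1636]
After projecting period 4:
Births: 396 × 0.423 = 168  |  232 × 0.157 = 36 ⇒ total 204
Band 2: 336 × 0.947 = 318
Band 3: 625 × 0.946 = 591
Band 4: 396 × 0.926 = 367
Band 5: 232 × 0.94 + 1636 × 0.446 = 218 + 730 = 948
Net migration: Band 4 − 100 → 267
→ [204, 318, 591, 267, 948]
Total: 4980 → 2328; change = -2652; percentage change = -53.3%

-53.3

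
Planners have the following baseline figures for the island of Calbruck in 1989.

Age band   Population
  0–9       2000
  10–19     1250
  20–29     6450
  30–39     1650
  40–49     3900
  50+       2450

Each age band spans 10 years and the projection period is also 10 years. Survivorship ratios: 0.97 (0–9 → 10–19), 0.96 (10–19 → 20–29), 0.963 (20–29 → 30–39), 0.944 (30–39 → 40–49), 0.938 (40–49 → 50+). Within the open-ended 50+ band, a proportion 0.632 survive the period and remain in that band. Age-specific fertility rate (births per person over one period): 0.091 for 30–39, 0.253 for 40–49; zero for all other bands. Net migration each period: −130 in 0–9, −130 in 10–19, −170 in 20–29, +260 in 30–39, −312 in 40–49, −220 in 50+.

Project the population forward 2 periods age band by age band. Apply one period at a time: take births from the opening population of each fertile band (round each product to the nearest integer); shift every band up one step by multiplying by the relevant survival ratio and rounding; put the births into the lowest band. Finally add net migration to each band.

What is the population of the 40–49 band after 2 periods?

5797

[period 1]
Births: 1650 × 0.091 = 150, 3900 × 0.253 = 987 — total 1137
10–19: 2000 × 0.97 = 1940
20–29: 1250 × 0.96 = 1200
30–39: 6450 × 0.963 = 6211
40–49: 1650 × 0.944 = 1558
50+: 3900 × 0.938 + 2450 × 0.632 = 3658 + 1548 = 5206
Net migration: 0–9 − 130 → 1007; 10–19 − 130 → 1810; 20–29 − 170 → 1030; 30–39 + 260 → 6471; 40–49 − 312 → 1246; 50+ − 220 → 4986
End of period: [1007, 1810, 1030, 6471, 1246, 4986]
[period 2]
Births: 6471 × 0.091 = 589, 1246 × 0.253 = 315 — total 904
10–19: 1007 × 0.97 = 977
20–29: 1810 × 0.96 = 1738
30–39: 1030 × 0.963 = 992
40–49: 6471 × 0.944 = 6109
50+: 1246 × 0.938 + 4986 × 0.632 = 1169 + 3151 = 4320
Net migration: 0–9 − 130 → 774; 10–19 − 130 → 847; 20–29 − 170 → 1568; 30–39 + 260 → 1252; 40–49 − 312 → 5797; 50+ − 220 → 4100
End of period: [774, 847, 1568, 1252, 5797, 4100]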